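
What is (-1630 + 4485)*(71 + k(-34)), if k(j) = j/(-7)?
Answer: 1516005/7 ≈ 2.1657e+5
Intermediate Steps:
k(j) = -j/7 (k(j) = j*(-1/7) = -j/7)
(-1630 + 4485)*(71 + k(-34)) = (-1630 + 4485)*(71 - 1/7*(-34)) = 2855*(71 + 34/7) = 2855*(531/7) = 1516005/7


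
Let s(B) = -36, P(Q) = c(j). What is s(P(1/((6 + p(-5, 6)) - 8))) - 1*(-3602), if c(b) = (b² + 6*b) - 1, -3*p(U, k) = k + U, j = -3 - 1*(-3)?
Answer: 3566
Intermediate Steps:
j = 0 (j = -3 + 3 = 0)
p(U, k) = -U/3 - k/3 (p(U, k) = -(k + U)/3 = -(U + k)/3 = -U/3 - k/3)
c(b) = -1 + b² + 6*b
P(Q) = -1 (P(Q) = -1 + 0² + 6*0 = -1 + 0 + 0 = -1)
s(P(1/((6 + p(-5, 6)) - 8))) - 1*(-3602) = -36 - 1*(-3602) = -36 + 3602 = 3566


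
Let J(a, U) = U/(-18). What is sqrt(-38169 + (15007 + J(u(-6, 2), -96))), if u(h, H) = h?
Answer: I*sqrt(208410)/3 ≈ 152.17*I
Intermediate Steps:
J(a, U) = -U/18 (J(a, U) = U*(-1/18) = -U/18)
sqrt(-38169 + (15007 + J(u(-6, 2), -96))) = sqrt(-38169 + (15007 - 1/18*(-96))) = sqrt(-38169 + (15007 + 16/3)) = sqrt(-38169 + 45037/3) = sqrt(-69470/3) = I*sqrt(208410)/3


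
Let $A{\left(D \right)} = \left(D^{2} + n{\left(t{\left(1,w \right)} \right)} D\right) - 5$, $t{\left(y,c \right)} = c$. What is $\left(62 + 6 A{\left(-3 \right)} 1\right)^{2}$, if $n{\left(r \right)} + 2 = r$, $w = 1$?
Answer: $10816$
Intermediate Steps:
$n{\left(r \right)} = -2 + r$
$A{\left(D \right)} = -5 + D^{2} - D$ ($A{\left(D \right)} = \left(D^{2} + \left(-2 + 1\right) D\right) - 5 = \left(D^{2} - D\right) - 5 = -5 + D^{2} - D$)
$\left(62 + 6 A{\left(-3 \right)} 1\right)^{2} = \left(62 + 6 \left(-5 + \left(-3\right)^{2} - -3\right) 1\right)^{2} = \left(62 + 6 \left(-5 + 9 + 3\right) 1\right)^{2} = \left(62 + 6 \cdot 7 \cdot 1\right)^{2} = \left(62 + 42 \cdot 1\right)^{2} = \left(62 + 42\right)^{2} = 104^{2} = 10816$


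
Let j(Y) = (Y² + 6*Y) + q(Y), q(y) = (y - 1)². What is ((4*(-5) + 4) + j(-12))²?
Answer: 50625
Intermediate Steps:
q(y) = (-1 + y)²
j(Y) = Y² + (-1 + Y)² + 6*Y (j(Y) = (Y² + 6*Y) + (-1 + Y)² = Y² + (-1 + Y)² + 6*Y)
((4*(-5) + 4) + j(-12))² = ((4*(-5) + 4) + (1 + 2*(-12)² + 4*(-12)))² = ((-20 + 4) + (1 + 2*144 - 48))² = (-16 + (1 + 288 - 48))² = (-16 + 241)² = 225² = 50625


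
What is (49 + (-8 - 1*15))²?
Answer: 676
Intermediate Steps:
(49 + (-8 - 1*15))² = (49 + (-8 - 15))² = (49 - 23)² = 26² = 676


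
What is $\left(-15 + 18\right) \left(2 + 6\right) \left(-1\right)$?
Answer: $-24$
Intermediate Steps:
$\left(-15 + 18\right) \left(2 + 6\right) \left(-1\right) = 3 \cdot 8 \left(-1\right) = 3 \left(-8\right) = -24$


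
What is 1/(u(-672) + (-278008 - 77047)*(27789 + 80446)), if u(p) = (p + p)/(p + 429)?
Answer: -81/3112779611477 ≈ -2.6022e-11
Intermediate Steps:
u(p) = 2*p/(429 + p) (u(p) = (2*p)/(429 + p) = 2*p/(429 + p))
1/(u(-672) + (-278008 - 77047)*(27789 + 80446)) = 1/(2*(-672)/(429 - 672) + (-278008 - 77047)*(27789 + 80446)) = 1/(2*(-672)/(-243) - 355055*108235) = 1/(2*(-672)*(-1/243) - 38429377925) = 1/(448/81 - 38429377925) = 1/(-3112779611477/81) = -81/3112779611477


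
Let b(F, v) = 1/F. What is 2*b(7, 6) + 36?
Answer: 254/7 ≈ 36.286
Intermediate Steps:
2*b(7, 6) + 36 = 2/7 + 36 = 254/7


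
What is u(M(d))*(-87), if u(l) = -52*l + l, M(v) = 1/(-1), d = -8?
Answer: -4437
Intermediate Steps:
M(v) = -1
u(l) = -51*l
u(M(d))*(-87) = -51*(-1)*(-87) = 51*(-87) = -4437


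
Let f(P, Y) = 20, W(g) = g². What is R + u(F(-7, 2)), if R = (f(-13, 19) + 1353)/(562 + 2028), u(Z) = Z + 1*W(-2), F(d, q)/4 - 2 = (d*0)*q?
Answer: 32453/2590 ≈ 12.530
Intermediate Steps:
F(d, q) = 8 (F(d, q) = 8 + 4*((d*0)*q) = 8 + 4*(0*q) = 8 + 4*0 = 8 + 0 = 8)
u(Z) = 4 + Z (u(Z) = Z + 1*(-2)² = Z + 1*4 = Z + 4 = 4 + Z)
R = 1373/2590 (R = (20 + 1353)/(562 + 2028) = 1373/2590 ≈ 0.53012)
R + u(F(-7, 2)) = 1373/2590 + (4 + 8) = 1373/2590 + 12 = 32453/2590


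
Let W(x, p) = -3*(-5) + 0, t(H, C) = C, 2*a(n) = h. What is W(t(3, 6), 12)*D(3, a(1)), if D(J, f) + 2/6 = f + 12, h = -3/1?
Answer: 305/2 ≈ 152.50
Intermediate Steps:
h = -3 (h = -3*1 = -3)
a(n) = -3/2 (a(n) = (½)*(-3) = -3/2)
D(J, f) = 35/3 + f (D(J, f) = -⅓ + (f + 12) = -⅓ + (12 + f) = 35/3 + f)
W(x, p) = 15 (W(x, p) = 15 + 0 = 15)
W(t(3, 6), 12)*D(3, a(1)) = 15*(35/3 - 3/2) = 15*(61/6) = 305/2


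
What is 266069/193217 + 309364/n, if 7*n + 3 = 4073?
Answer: 19068344943/35745145 ≈ 533.45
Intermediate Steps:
n = 4070/7 (n = -3/7 + (⅐)*4073 = -3/7 + 4073/7 = 4070/7 ≈ 581.43)
266069/193217 + 309364/n = 266069/193217 + 309364/(4070/7) = 266069*(1/193217) + 309364*(7/4070) = 266069/193217 + 98434/185 = 19068344943/35745145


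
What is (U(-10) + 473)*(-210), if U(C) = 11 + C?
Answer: -99540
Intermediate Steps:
(U(-10) + 473)*(-210) = ((11 - 10) + 473)*(-210) = (1 + 473)*(-210) = 474*(-210) = -99540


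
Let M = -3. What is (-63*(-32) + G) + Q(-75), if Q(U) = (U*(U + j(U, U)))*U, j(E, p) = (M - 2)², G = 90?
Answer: -279144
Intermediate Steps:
j(E, p) = 25 (j(E, p) = (-3 - 2)² = (-5)² = 25)
Q(U) = U²*(25 + U) (Q(U) = (U*(U + 25))*U = (U*(25 + U))*U = U²*(25 + U))
(-63*(-32) + G) + Q(-75) = (-63*(-32) + 90) + (-75)²*(25 - 75) = (2016 + 90) + 5625*(-50) = 2106 - 281250 = -279144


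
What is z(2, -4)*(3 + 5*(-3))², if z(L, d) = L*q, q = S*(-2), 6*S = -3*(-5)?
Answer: -1440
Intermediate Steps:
S = 5/2 (S = (-3*(-5))/6 = (⅙)*15 = 5/2 ≈ 2.5000)
q = -5 (q = (5/2)*(-2) = -5)
z(L, d) = -5*L (z(L, d) = L*(-5) = -5*L)
z(2, -4)*(3 + 5*(-3))² = (-5*2)*(3 + 5*(-3))² = -10*(3 - 15)² = -10*(-12)² = -10*144 = -1440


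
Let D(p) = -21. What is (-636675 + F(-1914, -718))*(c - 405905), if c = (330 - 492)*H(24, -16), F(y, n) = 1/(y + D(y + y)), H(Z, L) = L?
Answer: 496867954175438/1935 ≈ 2.5678e+11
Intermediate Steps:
F(y, n) = 1/(-21 + y) (F(y, n) = 1/(y - 21) = 1/(-21 + y))
c = 2592 (c = (330 - 492)*(-16) = -162*(-16) = 2592)
(-636675 + F(-1914, -718))*(c - 405905) = (-636675 + 1/(-21 - 1914))*(2592 - 405905) = (-636675 + 1/(-1935))*(-403313) = (-636675 - 1/1935)*(-403313) = -1231966126/1935*(-403313) = 496867954175438/1935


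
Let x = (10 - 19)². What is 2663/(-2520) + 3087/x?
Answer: 93377/2520 ≈ 37.054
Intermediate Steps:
x = 81 (x = (-9)² = 81)
2663/(-2520) + 3087/x = 2663/(-2520) + 3087/81 = 2663*(-1/2520) + 3087*(1/81) = -2663/2520 + 343/9 = 93377/2520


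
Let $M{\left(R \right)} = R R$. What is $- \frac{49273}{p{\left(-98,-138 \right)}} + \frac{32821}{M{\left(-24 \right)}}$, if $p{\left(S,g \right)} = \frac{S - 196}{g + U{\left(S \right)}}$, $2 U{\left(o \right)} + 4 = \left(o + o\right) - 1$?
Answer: $- \frac{160935197}{4032} \approx -39915.0$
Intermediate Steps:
$U{\left(o \right)} = - \frac{5}{2} + o$ ($U{\left(o \right)} = -2 + \frac{\left(o + o\right) - 1}{2} = -2 + \frac{2 o - 1}{2} = -2 + \frac{-1 + 2 o}{2} = -2 + \left(- \frac{1}{2} + o\right) = - \frac{5}{2} + o$)
$p{\left(S,g \right)} = \frac{-196 + S}{- \frac{5}{2} + S + g}$ ($p{\left(S,g \right)} = \frac{S - 196}{g + \left(- \frac{5}{2} + S\right)} = \frac{-196 + S}{- \frac{5}{2} + S + g}$)
$M{\left(R \right)} = R^{2}$
$- \frac{49273}{p{\left(-98,-138 \right)}} + \frac{32821}{M{\left(-24 \right)}} = - \frac{49273}{2 \frac{1}{-5 + 2 \left(-98\right) + 2 \left(-138\right)} \left(-196 - 98\right)} + \frac{32821}{\left(-24\right)^{2}} = - \frac{49273}{2 \frac{1}{-5 - 196 - 276} \left(-294\right)} + \frac{32821}{576} = - \frac{49273}{2 \frac{1}{-477} \left(-294\right)} + 32821 \cdot \frac{1}{576} = - \frac{49273}{2 \left(- \frac{1}{477}\right) \left(-294\right)} + \frac{32821}{576} = - \frac{49273}{\frac{196}{159}} + \frac{32821}{576} = \left(-49273\right) \frac{159}{196} + \frac{32821}{576} = - \frac{1119201}{28} + \frac{32821}{576} = - \frac{160935197}{4032}$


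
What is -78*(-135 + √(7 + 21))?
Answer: 10530 - 156*√7 ≈ 10117.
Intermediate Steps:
-78*(-135 + √(7 + 21)) = -78*(-135 + √28) = -78*(-135 + 2*√7) = 10530 - 156*√7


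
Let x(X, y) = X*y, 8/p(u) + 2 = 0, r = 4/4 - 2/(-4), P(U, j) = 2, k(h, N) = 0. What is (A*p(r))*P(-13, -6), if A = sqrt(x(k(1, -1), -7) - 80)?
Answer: -32*I*sqrt(5) ≈ -71.554*I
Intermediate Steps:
r = 3/2 (r = 4*(1/4) - 2*(-1/4) = 1 + 1/2 = 3/2 ≈ 1.5000)
p(u) = -4 (p(u) = 8/(-2 + 0) = 8/(-2) = 8*(-1/2) = -4)
A = 4*I*sqrt(5) (A = sqrt(0*(-7) - 80) = sqrt(0 - 80) = sqrt(-80) = 4*I*sqrt(5) ≈ 8.9443*I)
(A*p(r))*P(-13, -6) = ((4*I*sqrt(5))*(-4))*2 = -16*I*sqrt(5)*2 = -32*I*sqrt(5)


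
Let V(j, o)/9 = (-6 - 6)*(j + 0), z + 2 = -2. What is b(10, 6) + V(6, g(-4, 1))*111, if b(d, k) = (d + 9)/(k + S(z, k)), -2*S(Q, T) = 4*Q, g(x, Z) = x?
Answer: -1006973/14 ≈ -71927.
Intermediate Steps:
z = -4 (z = -2 - 2 = -4)
S(Q, T) = -2*Q
b(d, k) = (9 + d)/(8 + k) (b(d, k) = (d + 9)/(k - 2*(-4)) = (9 + d)/(k + 8) = (9 + d)/(8 + k))
V(j, o) = -108*j (V(j, o) = 9*((-6 - 6)*(j + 0)) = 9*(-12*j) = -108*j)
b(10, 6) + V(6, g(-4, 1))*111 = (9 + 10)/(8 + 6) - 108*6*111 = 19/14 - 648*111 = (1/14)*19 - 71928 = 19/14 - 71928 = -1006973/14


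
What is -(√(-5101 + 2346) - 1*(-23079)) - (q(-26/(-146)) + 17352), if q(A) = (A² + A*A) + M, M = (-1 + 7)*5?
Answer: -215617007/5329 - I*√2755 ≈ -40461.0 - 52.488*I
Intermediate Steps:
M = 30 (M = 6*5 = 30)
q(A) = 30 + 2*A² (q(A) = (A² + A*A) + 30 = (A² + A²) + 30 = 2*A² + 30 = 30 + 2*A²)
-(√(-5101 + 2346) - 1*(-23079)) - (q(-26/(-146)) + 17352) = -(√(-5101 + 2346) - 1*(-23079)) - ((30 + 2*(-26/(-146))²) + 17352) = -(√(-2755) + 23079) - ((30 + 2*(-26*(-1/146))²) + 17352) = -(I*√2755 + 23079) - ((30 + 2*(13/73)²) + 17352) = -(23079 + I*√2755) - ((30 + 2*(169/5329)) + 17352) = (-23079 - I*√2755) - ((30 + 338/5329) + 17352) = (-23079 - I*√2755) - (160208/5329 + 17352) = (-23079 - I*√2755) - 1*92629016/5329 = (-23079 - I*√2755) - 92629016/5329 = -215617007/5329 - I*√2755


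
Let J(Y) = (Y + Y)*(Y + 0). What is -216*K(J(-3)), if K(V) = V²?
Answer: -69984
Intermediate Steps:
J(Y) = 2*Y² (J(Y) = (2*Y)*Y = 2*Y²)
-216*K(J(-3)) = -216*(2*(-3)²)² = -216*(2*9)² = -216*18² = -216*324 = -69984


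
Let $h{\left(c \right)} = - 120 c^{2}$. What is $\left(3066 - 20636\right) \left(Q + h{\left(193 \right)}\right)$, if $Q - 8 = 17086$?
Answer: $78235450020$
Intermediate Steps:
$Q = 17094$ ($Q = 8 + 17086 = 17094$)
$\left(3066 - 20636\right) \left(Q + h{\left(193 \right)}\right) = \left(3066 - 20636\right) \left(17094 - 120 \cdot 193^{2}\right) = - 17570 \left(17094 - 4469880\right) = \left(-17570\right) \left(-4452786\right) = 78235450020$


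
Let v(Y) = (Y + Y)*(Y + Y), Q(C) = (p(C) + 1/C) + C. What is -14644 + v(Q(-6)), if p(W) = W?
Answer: -126467/9 ≈ -14052.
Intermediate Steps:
Q(C) = 1/C + 2*C (Q(C) = (C + 1/C) + C = 1/C + 2*C)
v(Y) = 4*Y² (v(Y) = (2*Y)*(2*Y) = 4*Y²)
-14644 + v(Q(-6)) = -14644 + 4*(1/(-6) + 2*(-6))² = -14644 + 4*(-⅙ - 12)² = -14644 + 4*(-73/6)² = -14644 + 4*(5329/36) = -14644 + 5329/9 = -126467/9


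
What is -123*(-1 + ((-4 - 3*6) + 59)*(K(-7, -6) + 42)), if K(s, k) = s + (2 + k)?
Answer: -140958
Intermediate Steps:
K(s, k) = 2 + k + s
-123*(-1 + ((-4 - 3*6) + 59)*(K(-7, -6) + 42)) = -123*(-1 + ((-4 - 3*6) + 59)*((2 - 6 - 7) + 42)) = -123*(-1 + ((-4 - 18) + 59)*(-11 + 42)) = -123*(-1 + (-22 + 59)*31) = -123*(-1 + 37*31) = -123*(-1 + 1147) = -123*1146 = -140958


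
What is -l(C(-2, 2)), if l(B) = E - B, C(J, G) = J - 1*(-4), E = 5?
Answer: -3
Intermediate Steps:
C(J, G) = 4 + J (C(J, G) = J + 4 = 4 + J)
l(B) = 5 - B
-l(C(-2, 2)) = -(5 - (4 - 2)) = -(5 - 1*2) = -(5 - 2) = -1*3 = -3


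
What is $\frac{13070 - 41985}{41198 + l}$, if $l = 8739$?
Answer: $- \frac{28915}{49937} \approx -0.57903$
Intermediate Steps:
$\frac{13070 - 41985}{41198 + l} = \frac{13070 - 41985}{41198 + 8739} = - \frac{28915}{49937}$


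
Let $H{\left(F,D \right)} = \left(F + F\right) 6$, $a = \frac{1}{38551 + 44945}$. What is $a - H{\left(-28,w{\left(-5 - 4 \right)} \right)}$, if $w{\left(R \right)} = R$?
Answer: $\frac{28054657}{83496} \approx 336.0$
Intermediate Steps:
$a = \frac{1}{83496} \approx 1.1977 \cdot 10^{-5}$
$H{\left(F,D \right)} = 12 F$ ($H{\left(F,D \right)} = 2 F 6 = 12 F$)
$a - H{\left(-28,w{\left(-5 - 4 \right)} \right)} = \frac{1}{83496} - 12 \left(-28\right) = \frac{1}{83496} - -336 = \frac{1}{83496} + 336 = \frac{28054657}{83496}$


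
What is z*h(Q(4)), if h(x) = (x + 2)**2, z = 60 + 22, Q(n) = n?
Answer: 2952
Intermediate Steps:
z = 82
h(x) = (2 + x)**2
z*h(Q(4)) = 82*(2 + 4)**2 = 82*6**2 = 82*36 = 2952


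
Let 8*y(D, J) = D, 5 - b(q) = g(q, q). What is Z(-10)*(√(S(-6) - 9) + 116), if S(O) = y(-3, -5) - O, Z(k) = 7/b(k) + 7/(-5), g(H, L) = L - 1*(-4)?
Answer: -4872/55 - 63*I*√6/110 ≈ -88.582 - 1.4029*I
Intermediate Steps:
g(H, L) = 4 + L (g(H, L) = L + 4 = 4 + L)
b(q) = 1 - q (b(q) = 5 - (4 + q) = 5 + (-4 - q) = 1 - q)
y(D, J) = D/8
Z(k) = -7/5 + 7/(1 - k) (Z(k) = 7/(1 - k) + 7/(-5) = 7/(1 - k) + 7*(-⅕) = 7/(1 - k) - 7/5 = -7/5 + 7/(1 - k))
S(O) = -3/8 - O (S(O) = (⅛)*(-3) - O = -3/8 - O)
Z(-10)*(√(S(-6) - 9) + 116) = (7*(-4 - 1*(-10))/(5*(-1 - 10)))*(√((-3/8 - 1*(-6)) - 9) + 116) = ((7/5)*(-4 + 10)/(-11))*(√((-3/8 + 6) - 9) + 116) = ((7/5)*(-1/11)*6)*(√(45/8 - 9) + 116) = -42*(√(-27/8) + 116)/55 = -42*(3*I*√6/4 + 116)/55 = -42*(116 + 3*I*√6/4)/55 = -4872/55 - 63*I*√6/110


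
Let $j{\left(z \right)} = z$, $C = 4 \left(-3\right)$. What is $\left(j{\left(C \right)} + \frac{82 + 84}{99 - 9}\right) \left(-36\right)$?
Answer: $\frac{1828}{5} \approx 365.6$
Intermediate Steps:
$C = -12$
$\left(j{\left(C \right)} + \frac{82 + 84}{99 - 9}\right) \left(-36\right) = \left(-12 + \frac{82 + 84}{99 - 9}\right) \left(-36\right) = \left(-12 + \frac{166}{90}\right) \left(-36\right) = \left(-12 + 166 \cdot \frac{1}{90}\right) \left(-36\right) = \left(-12 + \frac{83}{45}\right) \left(-36\right) = \left(- \frac{457}{45}\right) \left(-36\right) = \frac{1828}{5}$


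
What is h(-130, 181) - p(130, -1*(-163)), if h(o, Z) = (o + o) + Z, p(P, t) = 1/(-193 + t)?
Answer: -2369/30 ≈ -78.967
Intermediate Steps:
h(o, Z) = Z + 2*o (h(o, Z) = 2*o + Z = Z + 2*o)
h(-130, 181) - p(130, -1*(-163)) = (181 + 2*(-130)) - 1/(-193 - 1*(-163)) = (181 - 260) - 1/(-193 + 163) = -79 - 1/(-30) = -79 - 1*(-1/30) = -79 + 1/30 = -2369/30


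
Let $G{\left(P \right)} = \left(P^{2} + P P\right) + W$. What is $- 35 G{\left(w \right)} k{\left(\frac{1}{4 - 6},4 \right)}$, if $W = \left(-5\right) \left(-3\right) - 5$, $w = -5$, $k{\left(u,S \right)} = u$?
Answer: $1050$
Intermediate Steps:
$W = 10$ ($W = 15 - 5 = 10$)
$G{\left(P \right)} = 10 + 2 P^{2}$ ($G{\left(P \right)} = \left(P^{2} + P P\right) + 10 = \left(P^{2} + P^{2}\right) + 10 = 2 P^{2} + 10 = 10 + 2 P^{2}$)
$- 35 G{\left(w \right)} k{\left(\frac{1}{4 - 6},4 \right)} = \frac{\left(-35\right) \left(10 + 2 \left(-5\right)^{2}\right)}{4 - 6} = \frac{\left(-35\right) \left(10 + 2 \cdot 25\right)}{-2} = - 35 \left(10 + 50\right) \left(- \frac{1}{2}\right) = \left(-35\right) 60 \left(- \frac{1}{2}\right) = \left(-2100\right) \left(- \frac{1}{2}\right) = 1050$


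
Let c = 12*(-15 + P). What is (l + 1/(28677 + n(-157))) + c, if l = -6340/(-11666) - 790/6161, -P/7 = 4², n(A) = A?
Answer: -1561562309313127/1024926462760 ≈ -1523.6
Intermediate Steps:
P = -112 (P = -7*4² = -7*16 = -112)
l = 14922300/35937113 (l = -6340*(-1/11666) - 790*1/6161 = 3170/5833 - 790/6161 = 14922300/35937113 ≈ 0.41523)
c = -1524 (c = 12*(-15 - 112) = 12*(-127) = -1524)
(l + 1/(28677 + n(-157))) + c = (14922300/35937113 + 1/(28677 - 157)) - 1524 = (14922300/35937113 + 1/28520) - 1524 = 425619933113/1024926462760 - 1524 = -1561562309313127/1024926462760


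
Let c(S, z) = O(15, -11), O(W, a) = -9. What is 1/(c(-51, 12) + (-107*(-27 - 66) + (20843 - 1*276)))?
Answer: 1/30509 ≈ 3.2777e-5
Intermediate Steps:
c(S, z) = -9
1/(c(-51, 12) + (-107*(-27 - 66) + (20843 - 1*276))) = 1/(-9 + (-107*(-27 - 66) + (20843 - 1*276))) = 1/(-9 + (-107*(-93) + (20843 - 276))) = 1/(-9 + (9951 + 20567)) = 1/(-9 + 30518) = 1/30509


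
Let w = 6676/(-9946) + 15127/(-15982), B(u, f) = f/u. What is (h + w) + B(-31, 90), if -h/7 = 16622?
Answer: -286687971434201/2463833066 ≈ -1.1636e+5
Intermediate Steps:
w = -128574487/79478486 (w = 6676*(-1/9946) + 15127*(-1/15982) = -3338/4973 - 15127/15982 = -128574487/79478486 ≈ -1.6177)
h = -116354 (h = -7*16622 = -116354)
(h + w) + B(-31, 90) = (-116354 - 128574487/79478486) + 90/(-31) = -9247768334531/79478486 + 90*(-1/31) = -9247768334531/79478486 - 90/31 = -286687971434201/2463833066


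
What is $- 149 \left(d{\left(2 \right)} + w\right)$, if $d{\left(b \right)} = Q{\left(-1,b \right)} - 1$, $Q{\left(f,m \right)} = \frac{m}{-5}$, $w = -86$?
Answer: $\frac{65113}{5} \approx 13023.0$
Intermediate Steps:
$Q{\left(f,m \right)} = - \frac{m}{5}$ ($Q{\left(f,m \right)} = m \left(- \frac{1}{5}\right) = - \frac{m}{5}$)
$d{\left(b \right)} = -1 - \frac{b}{5}$ ($d{\left(b \right)} = - \frac{b}{5} - 1 = -1 - \frac{b}{5}$)
$- 149 \left(d{\left(2 \right)} + w\right) = - 149 \left(\left(-1 - \frac{2}{5}\right) - 86\right) = - 149 \left(- \frac{7}{5} - 86\right) = \left(-149\right) \left(- \frac{437}{5}\right) = \frac{65113}{5}$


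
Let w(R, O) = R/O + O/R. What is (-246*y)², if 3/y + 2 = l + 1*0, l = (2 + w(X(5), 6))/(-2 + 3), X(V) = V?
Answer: 490179600/3721 ≈ 1.3173e+5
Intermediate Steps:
w(R, O) = O/R + R/O
l = 121/30 (l = (2 + (6/5 + 5/6))/(-2 + 3) = (2 + (6*(⅕) + 5*(⅙)))/1 = (2 + (6/5 + ⅚))*1 = (2 + 61/30)*1 = (121/30)*1 = 121/30 ≈ 4.0333)
y = 90/61 (y = 3/(-2 + (121/30 + 1*0)) = 3/(-2 + (121/30 + 0)) = 3/(-2 + 121/30) = 3/(61/30) = 3*(30/61) = 90/61 ≈ 1.4754)
(-246*y)² = (-246*90/61)² = (-22140/61)² = 490179600/3721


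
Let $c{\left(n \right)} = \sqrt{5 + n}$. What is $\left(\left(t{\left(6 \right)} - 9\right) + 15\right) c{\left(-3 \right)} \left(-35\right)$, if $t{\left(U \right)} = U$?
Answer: $- 420 \sqrt{2} \approx -593.97$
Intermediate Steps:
$\left(\left(t{\left(6 \right)} - 9\right) + 15\right) c{\left(-3 \right)} \left(-35\right) = \left(\left(6 - 9\right) + 15\right) \sqrt{5 - 3} \left(-35\right) = \left(-3 + 15\right) \sqrt{2} \left(-35\right) = 12 \sqrt{2} \left(-35\right) = - 420 \sqrt{2}$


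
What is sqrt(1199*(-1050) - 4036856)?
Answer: I*sqrt(5295806) ≈ 2301.3*I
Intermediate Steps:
sqrt(1199*(-1050) - 4036856) = sqrt(-1258950 - 4036856) = sqrt(-5295806) = I*sqrt(5295806)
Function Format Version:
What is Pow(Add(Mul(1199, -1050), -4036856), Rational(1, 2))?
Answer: Mul(I, Pow(5295806, Rational(1, 2))) ≈ Mul(2301.3, I)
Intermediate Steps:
Pow(Add(Mul(1199, -1050), -4036856), Rational(1, 2)) = Pow(Add(-1258950, -4036856), Rational(1, 2)) = Pow(-5295806, Rational(1, 2)) = Mul(I, Pow(5295806, Rational(1, 2)))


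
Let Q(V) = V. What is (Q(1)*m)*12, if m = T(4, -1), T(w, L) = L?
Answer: -12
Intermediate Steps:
m = -1
(Q(1)*m)*12 = (1*(-1))*12 = -1*12 = -12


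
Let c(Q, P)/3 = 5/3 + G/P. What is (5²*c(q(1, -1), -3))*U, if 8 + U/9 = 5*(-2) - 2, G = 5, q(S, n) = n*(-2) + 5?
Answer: 0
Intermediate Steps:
q(S, n) = 5 - 2*n (q(S, n) = -2*n + 5 = 5 - 2*n)
U = -180 (U = -72 + 9*(5*(-2) - 2) = -72 + 9*(-10 - 2) = -72 + 9*(-12) = -72 - 108 = -180)
c(Q, P) = 5 + 15/P (c(Q, P) = 3*(5/3 + 5/P) = 5 + 15/P)
(5²*c(q(1, -1), -3))*U = (5²*(5 + 15/(-3)))*(-180) = (25*(5 + 15*(-⅓)))*(-180) = (25*(5 - 5))*(-180) = (25*0)*(-180) = 0*(-180) = 0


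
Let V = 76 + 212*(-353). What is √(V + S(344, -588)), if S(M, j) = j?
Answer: 6*I*√2093 ≈ 274.5*I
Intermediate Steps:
V = -74760 (V = 76 - 74836 = -74760)
√(V + S(344, -588)) = √(-74760 - 588) = √(-75348) = 6*I*√2093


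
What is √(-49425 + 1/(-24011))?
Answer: 2*I*√7123725601109/24011 ≈ 222.32*I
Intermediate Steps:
√(-49425 + 1/(-24011)) = √(-49425 - 1/24011) = √(-1186743676/24011) = 2*I*√7123725601109/24011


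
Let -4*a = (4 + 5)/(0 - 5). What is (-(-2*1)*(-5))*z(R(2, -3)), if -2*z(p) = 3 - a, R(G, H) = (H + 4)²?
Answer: 51/4 ≈ 12.750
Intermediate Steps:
a = 9/20 (a = -(4 + 5)/(4*(0 - 5)) = -9/(4*(-5)) = -9*(-1)/(4*5) = -¼*(-9/5) = 9/20 ≈ 0.45000)
R(G, H) = (4 + H)²
z(p) = -51/40 (z(p) = -(3 - 1*9/20)/2 = -(3 - 9/20)/2 = -½*51/20 = -51/40)
(-(-2*1)*(-5))*z(R(2, -3)) = -(-2*1)*(-5)*(-51/40) = -(-2)*(-5)*(-51/40) = -1*10*(-51/40) = -10*(-51/40) = 51/4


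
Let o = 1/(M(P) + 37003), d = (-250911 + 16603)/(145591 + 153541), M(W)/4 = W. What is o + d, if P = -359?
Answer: -2083333376/2659806961 ≈ -0.78327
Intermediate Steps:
M(W) = 4*W
d = -58577/74783 (d = -234308/299132 = -234308*1/299132 = -58577/74783 ≈ -0.78329)
o = 1/35567 (o = 1/(4*(-359) + 37003) = 1/(-1436 + 37003) = 1/35567 ≈ 2.8116e-5)
o + d = 1/35567 - 58577/74783 = -2083333376/2659806961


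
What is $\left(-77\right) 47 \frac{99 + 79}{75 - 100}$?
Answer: $\frac{644182}{25} \approx 25767.0$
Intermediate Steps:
$\left(-77\right) 47 \frac{99 + 79}{75 - 100} = - 3619 \frac{178}{-25} = - 3619 \cdot 178 \left(- \frac{1}{25}\right) = \left(-3619\right) \left(- \frac{178}{25}\right) = \frac{644182}{25}$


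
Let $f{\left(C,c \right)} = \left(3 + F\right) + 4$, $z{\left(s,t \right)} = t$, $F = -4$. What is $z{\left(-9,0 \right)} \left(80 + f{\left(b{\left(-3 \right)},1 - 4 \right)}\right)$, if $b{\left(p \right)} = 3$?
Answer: $0$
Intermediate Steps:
$f{\left(C,c \right)} = 3$ ($f{\left(C,c \right)} = \left(3 - 4\right) + 4 = -1 + 4 = 3$)
$z{\left(-9,0 \right)} \left(80 + f{\left(b{\left(-3 \right)},1 - 4 \right)}\right) = 0 \left(80 + 3\right) = 0 \cdot 83 = 0$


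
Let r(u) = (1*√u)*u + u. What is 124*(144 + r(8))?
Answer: 18848 + 1984*√2 ≈ 21654.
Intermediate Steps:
r(u) = u + u^(3/2) (r(u) = √u*u + u = u^(3/2) + u = u + u^(3/2))
124*(144 + r(8)) = 124*(144 + (8 + 8^(3/2))) = 124*(144 + (8 + 16*√2)) = 124*(152 + 16*√2) = 18848 + 1984*√2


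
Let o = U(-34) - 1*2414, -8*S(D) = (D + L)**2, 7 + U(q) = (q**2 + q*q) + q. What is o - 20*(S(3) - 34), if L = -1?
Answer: 547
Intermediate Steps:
U(q) = -7 + q + 2*q**2 (U(q) = -7 + ((q**2 + q*q) + q) = -7 + ((q**2 + q**2) + q) = -7 + (2*q**2 + q) = -7 + (q + 2*q**2) = -7 + q + 2*q**2)
S(D) = -(-1 + D)**2/8 (S(D) = -(D - 1)**2/8 = -(-1 + D)**2/8)
o = -143 (o = (-7 - 34 + 2*(-34)**2) - 1*2414 = (-7 - 34 + 2*1156) - 2414 = (-7 - 34 + 2312) - 2414 = 2271 - 2414 = -143)
o - 20*(S(3) - 34) = -143 - 20*(-(-1 + 3)**2/8 - 34) = -143 - 20*(-1/8*2**2 - 34) = -143 - 20*(-1/8*4 - 34) = -143 - 20*(-1/2 - 34) = -143 - 20*(-69/2) = -143 + 690 = 547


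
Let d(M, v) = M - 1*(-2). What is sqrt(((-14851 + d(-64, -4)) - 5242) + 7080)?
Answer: 5*I*sqrt(523) ≈ 114.35*I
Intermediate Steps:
d(M, v) = 2 + M (d(M, v) = M + 2 = 2 + M)
sqrt(((-14851 + d(-64, -4)) - 5242) + 7080) = sqrt(((-14851 + (2 - 64)) - 5242) + 7080) = sqrt(((-14851 - 62) - 5242) + 7080) = sqrt((-14913 - 5242) + 7080) = sqrt(-20155 + 7080) = sqrt(-13075) = 5*I*sqrt(523)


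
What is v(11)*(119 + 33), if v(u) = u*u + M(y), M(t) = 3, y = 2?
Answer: 18848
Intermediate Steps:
v(u) = 3 + u**2 (v(u) = u*u + 3 = u**2 + 3 = 3 + u**2)
v(11)*(119 + 33) = (3 + 11**2)*(119 + 33) = (3 + 121)*152 = 124*152 = 18848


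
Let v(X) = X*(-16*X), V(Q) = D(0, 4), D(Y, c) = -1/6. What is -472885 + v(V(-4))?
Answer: -4255969/9 ≈ -4.7289e+5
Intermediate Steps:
D(Y, c) = -⅙ (D(Y, c) = -1*⅙ = -⅙)
V(Q) = -⅙
v(X) = -16*X²
-472885 + v(V(-4)) = -472885 - 16*(-⅙)² = -472885 - 16*1/36 = -472885 - 4/9 = -4255969/9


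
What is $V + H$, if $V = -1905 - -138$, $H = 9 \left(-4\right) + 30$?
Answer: $-1773$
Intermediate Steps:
$H = -6$ ($H = -36 + 30 = -6$)
$V = -1767$ ($V = -1905 + 138 = -1767$)
$V + H = -1767 - 6 = -1773$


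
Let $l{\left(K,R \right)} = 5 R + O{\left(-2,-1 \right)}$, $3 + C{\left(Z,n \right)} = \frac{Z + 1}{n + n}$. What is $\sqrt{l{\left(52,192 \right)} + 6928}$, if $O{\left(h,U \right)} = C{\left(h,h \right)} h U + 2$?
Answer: $\frac{\sqrt{31538}}{2} \approx 88.795$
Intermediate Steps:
$C{\left(Z,n \right)} = -3 + \frac{1 + Z}{2 n}$ ($C{\left(Z,n \right)} = -3 + \frac{Z + 1}{n + n} = -3 + \frac{1 + Z}{2 n}$)
$O{\left(h,U \right)} = 2 + U \left(\frac{1}{2} - \frac{5 h}{2}\right)$ ($O{\left(h,U \right)} = \frac{1 + h - 6 h}{2 h} h U + 2 = \frac{1 - 5 h}{2 h} h U + 2 = \left(\frac{1}{2} - \frac{5 h}{2}\right) U + 2 = U \left(\frac{1}{2} - \frac{5 h}{2}\right) + 2 = 2 + U \left(\frac{1}{2} - \frac{5 h}{2}\right)$)
$l{\left(K,R \right)} = - \frac{7}{2} + 5 R$ ($l{\left(K,R \right)} = 5 R + \left(2 + \frac{1}{2} \left(-1\right) \left(1 - -10\right)\right) = 5 R + \left(2 + \frac{1}{2} \left(-1\right) \left(1 + 10\right)\right) = 5 R + \left(2 + \frac{1}{2} \left(-1\right) 11\right) = 5 R + \left(2 - \frac{11}{2}\right) = 5 R - \frac{7}{2} = - \frac{7}{2} + 5 R$)
$\sqrt{l{\left(52,192 \right)} + 6928} = \sqrt{\left(- \frac{7}{2} + 5 \cdot 192\right) + 6928} = \sqrt{\left(- \frac{7}{2} + 960\right) + 6928} = \sqrt{\frac{1913}{2} + 6928} = \sqrt{\frac{15769}{2}} = \frac{\sqrt{31538}}{2}$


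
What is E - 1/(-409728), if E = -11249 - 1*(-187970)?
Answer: 72407541889/409728 ≈ 1.7672e+5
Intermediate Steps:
E = 176721 (E = -11249 + 187970 = 176721)
E - 1/(-409728) = 176721 - 1/(-409728) = 176721 - 1*(-1/409728) = 176721 + 1/409728 = 72407541889/409728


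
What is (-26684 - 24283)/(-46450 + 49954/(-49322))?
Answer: 418965729/381842809 ≈ 1.0972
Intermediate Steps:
(-26684 - 24283)/(-46450 + 49954/(-49322)) = -50967/(-46450 + 49954*(-1/49322)) = -50967/(-46450 - 24977/24661) = -50967/(-1145528427/24661) = -50967*(-24661/1145528427) = 418965729/381842809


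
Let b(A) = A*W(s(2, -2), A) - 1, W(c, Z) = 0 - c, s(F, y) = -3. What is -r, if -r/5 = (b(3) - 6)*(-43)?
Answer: -430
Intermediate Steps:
W(c, Z) = -c
b(A) = -1 + 3*A (b(A) = A*(-1*(-3)) - 1 = A*3 - 1 = 3*A - 1 = -1 + 3*A)
r = 430 (r = -5*((-1 + 3*3) - 6)*(-43) = -5*((-1 + 9) - 6)*(-43) = -5*(8 - 6)*(-43) = -10*(-43) = -5*(-86) = 430)
-r = -1*430 = -430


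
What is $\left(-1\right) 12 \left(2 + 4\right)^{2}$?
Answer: $-432$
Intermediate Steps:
$\left(-1\right) 12 \left(2 + 4\right)^{2} = - 12 \cdot 6^{2} = \left(-12\right) 36 = -432$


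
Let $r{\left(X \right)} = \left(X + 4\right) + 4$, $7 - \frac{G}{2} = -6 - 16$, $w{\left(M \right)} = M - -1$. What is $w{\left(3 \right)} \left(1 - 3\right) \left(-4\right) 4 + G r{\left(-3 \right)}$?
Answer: $418$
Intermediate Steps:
$w{\left(M \right)} = 1 + M$ ($w{\left(M \right)} = M + 1 = 1 + M$)
$G = 58$ ($G = 14 - 2 \left(-6 - 16\right) = 14 - -44 = 14 + 44 = 58$)
$r{\left(X \right)} = 8 + X$ ($r{\left(X \right)} = \left(4 + X\right) + 4 = 8 + X$)
$w{\left(3 \right)} \left(1 - 3\right) \left(-4\right) 4 + G r{\left(-3 \right)} = \left(1 + 3\right) \left(1 - 3\right) \left(-4\right) 4 + 58 \left(8 - 3\right) = 4 \left(-2\right) \left(-4\right) 4 + 58 \cdot 5 = \left(-8\right) \left(-4\right) 4 + 290 = 32 \cdot 4 + 290 = 128 + 290 = 418$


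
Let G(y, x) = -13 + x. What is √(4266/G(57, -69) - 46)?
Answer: I*√164779/41 ≈ 9.9007*I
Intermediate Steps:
√(4266/G(57, -69) - 46) = √(4266/(-13 - 69) - 46) = √(4266/(-82) - 46) = √(4266*(-1/82) - 46) = √(-2133/41 - 46) = √(-4019/41) = I*√164779/41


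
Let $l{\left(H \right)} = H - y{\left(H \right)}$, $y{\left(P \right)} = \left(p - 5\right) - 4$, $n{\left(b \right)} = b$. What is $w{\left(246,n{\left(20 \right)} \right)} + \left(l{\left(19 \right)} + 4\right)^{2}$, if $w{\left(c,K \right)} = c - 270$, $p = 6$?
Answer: $652$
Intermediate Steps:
$y{\left(P \right)} = -3$ ($y{\left(P \right)} = \left(6 - 5\right) - 4 = 1 - 4 = -3$)
$w{\left(c,K \right)} = -270 + c$
$l{\left(H \right)} = 3 + H$ ($l{\left(H \right)} = H - -3 = H + 3 = 3 + H$)
$w{\left(246,n{\left(20 \right)} \right)} + \left(l{\left(19 \right)} + 4\right)^{2} = \left(-270 + 246\right) + \left(\left(3 + 19\right) + 4\right)^{2} = -24 + \left(22 + 4\right)^{2} = -24 + 26^{2} = -24 + 676 = 652$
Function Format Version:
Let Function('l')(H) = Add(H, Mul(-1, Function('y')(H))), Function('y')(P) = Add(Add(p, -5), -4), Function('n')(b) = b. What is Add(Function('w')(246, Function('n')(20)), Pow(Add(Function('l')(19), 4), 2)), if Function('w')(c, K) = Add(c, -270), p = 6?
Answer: 652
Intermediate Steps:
Function('y')(P) = -3 (Function('y')(P) = Add(Add(6, -5), -4) = Add(1, -4) = -3)
Function('w')(c, K) = Add(-270, c)
Function('l')(H) = Add(3, H) (Function('l')(H) = Add(H, Mul(-1, -3)) = Add(H, 3) = Add(3, H))
Add(Function('w')(246, Function('n')(20)), Pow(Add(Function('l')(19), 4), 2)) = Add(Add(-270, 246), Pow(Add(Add(3, 19), 4), 2)) = Add(-24, Pow(Add(22, 4), 2)) = Add(-24, Pow(26, 2)) = Add(-24, 676) = 652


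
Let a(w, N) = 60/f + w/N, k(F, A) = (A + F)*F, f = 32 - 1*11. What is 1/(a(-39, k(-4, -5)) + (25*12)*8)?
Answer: 84/201749 ≈ 0.00041636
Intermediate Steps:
f = 21 (f = 32 - 11 = 21)
k(F, A) = F*(A + F)
a(w, N) = 20/7 + w/N (a(w, N) = 60/21 + w/N = 60*(1/21) + w/N = 20/7 + w/N)
1/(a(-39, k(-4, -5)) + (25*12)*8) = 1/((20/7 - 39*(-1/(4*(-5 - 4)))) + (25*12)*8) = 1/((20/7 - 39/((-4*(-9)))) + 300*8) = 1/((20/7 - 39/36) + 2400) = 1/((20/7 - 39*1/36) + 2400) = 1/((20/7 - 13/12) + 2400) = 1/(149/84 + 2400) = 1/(201749/84) = 84/201749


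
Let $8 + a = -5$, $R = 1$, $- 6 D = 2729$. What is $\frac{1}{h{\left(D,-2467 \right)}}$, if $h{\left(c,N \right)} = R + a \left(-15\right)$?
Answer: $\frac{1}{196} \approx 0.005102$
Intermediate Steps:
$D = - \frac{2729}{6}$ ($D = \left(- \frac{1}{6}\right) 2729 = - \frac{2729}{6} \approx -454.83$)
$a = -13$ ($a = -8 - 5 = -13$)
$h{\left(c,N \right)} = 196$ ($h{\left(c,N \right)} = 1 - -195 = 1 + 195 = 196$)
$\frac{1}{h{\left(D,-2467 \right)}} = \frac{1}{196}$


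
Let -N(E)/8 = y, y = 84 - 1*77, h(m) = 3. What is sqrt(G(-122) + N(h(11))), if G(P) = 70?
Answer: sqrt(14) ≈ 3.7417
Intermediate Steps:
y = 7 (y = 84 - 77 = 7)
N(E) = -56 (N(E) = -8*7 = -56)
sqrt(G(-122) + N(h(11))) = sqrt(70 - 56) = sqrt(14)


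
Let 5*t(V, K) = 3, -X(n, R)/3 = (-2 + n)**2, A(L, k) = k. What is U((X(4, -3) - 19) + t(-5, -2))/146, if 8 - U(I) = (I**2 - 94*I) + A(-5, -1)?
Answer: -94319/3650 ≈ -25.841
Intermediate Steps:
X(n, R) = -3*(-2 + n)**2
t(V, K) = 3/5 (t(V, K) = (1/5)*3 = 3/5)
U(I) = 9 - I**2 + 94*I (U(I) = 8 - ((I**2 - 94*I) - 1) = 8 - (-1 + I**2 - 94*I) = 8 + (1 - I**2 + 94*I) = 9 - I**2 + 94*I)
U((X(4, -3) - 19) + t(-5, -2))/146 = (9 - ((-3*(-2 + 4)**2 - 19) + 3/5)**2 + 94*((-3*(-2 + 4)**2 - 19) + 3/5))/146 = (9 - ((-3*2**2 - 19) + 3/5)**2 + 94*((-3*2**2 - 19) + 3/5))*(1/146) = (9 - ((-3*4 - 19) + 3/5)**2 + 94*((-3*4 - 19) + 3/5))*(1/146) = (9 - ((-12 - 19) + 3/5)**2 + 94*((-12 - 19) + 3/5))*(1/146) = (9 - (-31 + 3/5)**2 + 94*(-31 + 3/5))*(1/146) = (9 - (-152/5)**2 + 94*(-152/5))*(1/146) = (9 - 1*23104/25 - 14288/5)*(1/146) = (9 - 23104/25 - 14288/5)*(1/146) = -94319/25*1/146 = -94319/3650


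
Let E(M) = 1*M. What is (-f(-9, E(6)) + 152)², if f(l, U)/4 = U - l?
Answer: 8464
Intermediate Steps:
E(M) = M
f(l, U) = -4*l + 4*U (f(l, U) = 4*(U - l) = -4*l + 4*U)
(-f(-9, E(6)) + 152)² = (-(-4*(-9) + 4*6) + 152)² = (-(36 + 24) + 152)² = (-1*60 + 152)² = (-60 + 152)² = 92² = 8464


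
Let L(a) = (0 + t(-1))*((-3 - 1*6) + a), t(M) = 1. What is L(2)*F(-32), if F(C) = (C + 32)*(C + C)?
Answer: 0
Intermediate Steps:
F(C) = 2*C*(32 + C) (F(C) = (32 + C)*(2*C) = 2*C*(32 + C))
L(a) = -9 + a (L(a) = (0 + 1)*((-3 - 1*6) + a) = 1*((-3 - 6) + a) = 1*(-9 + a) = -9 + a)
L(2)*F(-32) = (-9 + 2)*(2*(-32)*(32 - 32)) = -14*(-32)*0 = -7*0 = 0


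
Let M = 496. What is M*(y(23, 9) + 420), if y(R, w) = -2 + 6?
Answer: 210304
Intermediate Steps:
y(R, w) = 4
M*(y(23, 9) + 420) = 496*(4 + 420) = 496*424 = 210304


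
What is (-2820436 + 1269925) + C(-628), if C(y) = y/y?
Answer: -1550510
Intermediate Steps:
C(y) = 1
(-2820436 + 1269925) + C(-628) = (-2820436 + 1269925) + 1 = -1550511 + 1 = -1550510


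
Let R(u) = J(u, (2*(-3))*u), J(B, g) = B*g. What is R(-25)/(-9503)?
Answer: 3750/9503 ≈ 0.39461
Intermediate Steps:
R(u) = -6*u² (R(u) = u*((2*(-3))*u) = u*(-6*u) = -6*u²)
R(-25)/(-9503) = -6*(-25)²/(-9503) = -6*625*(-1/9503) = -3750*(-1/9503) = 3750/9503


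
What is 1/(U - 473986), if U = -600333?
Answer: -1/1074319 ≈ -9.3082e-7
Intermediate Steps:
1/(U - 473986) = 1/(-600333 - 473986) = 1/(-1074319) = -1/1074319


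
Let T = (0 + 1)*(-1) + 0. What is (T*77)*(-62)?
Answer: 4774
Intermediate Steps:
T = -1 (T = 1*(-1) + 0 = -1 + 0 = -1)
(T*77)*(-62) = -1*77*(-62) = -77*(-62) = 4774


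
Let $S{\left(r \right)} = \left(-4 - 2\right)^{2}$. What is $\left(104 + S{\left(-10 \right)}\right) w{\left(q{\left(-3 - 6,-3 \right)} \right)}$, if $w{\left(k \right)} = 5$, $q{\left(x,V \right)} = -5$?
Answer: $700$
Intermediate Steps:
$S{\left(r \right)} = 36$ ($S{\left(r \right)} = \left(-6\right)^{2} = 36$)
$\left(104 + S{\left(-10 \right)}\right) w{\left(q{\left(-3 - 6,-3 \right)} \right)} = \left(104 + 36\right) 5 = 140 \cdot 5 = 700$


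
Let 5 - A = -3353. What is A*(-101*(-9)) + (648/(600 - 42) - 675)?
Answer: 94604193/31 ≈ 3.0517e+6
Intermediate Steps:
A = 3358 (A = 5 - 1*(-3353) = 5 + 3353 = 3358)
A*(-101*(-9)) + (648/(600 - 42) - 675) = 3358*(-101*(-9)) + (648/(600 - 42) - 675) = 3358*909 + (648/558 - 675) = 3052422 + ((1/558)*648 - 675) = 3052422 + (36/31 - 675) = 3052422 - 20889/31 = 94604193/31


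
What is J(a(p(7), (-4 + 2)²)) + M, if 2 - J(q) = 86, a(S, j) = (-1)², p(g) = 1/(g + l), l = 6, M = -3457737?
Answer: -3457821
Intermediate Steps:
p(g) = 1/(6 + g) (p(g) = 1/(g + 6) = 1/(6 + g))
a(S, j) = 1
J(q) = -84 (J(q) = 2 - 1*86 = 2 - 86 = -84)
J(a(p(7), (-4 + 2)²)) + M = -84 - 3457737 = -3457821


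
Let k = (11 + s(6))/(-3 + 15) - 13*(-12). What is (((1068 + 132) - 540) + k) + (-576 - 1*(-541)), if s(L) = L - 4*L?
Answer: 9365/12 ≈ 780.42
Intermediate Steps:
s(L) = -3*L
k = 1865/12 (k = (11 - 3*6)/(-3 + 15) - 13*(-12) = (11 - 18)/12 + 156 = -7*1/12 + 156 = -7/12 + 156 = 1865/12 ≈ 155.42)
(((1068 + 132) - 540) + k) + (-576 - 1*(-541)) = (((1068 + 132) - 540) + 1865/12) + (-576 - 1*(-541)) = ((1200 - 540) + 1865/12) + (-576 + 541) = (660 + 1865/12) - 35 = 9785/12 - 35 = 9365/12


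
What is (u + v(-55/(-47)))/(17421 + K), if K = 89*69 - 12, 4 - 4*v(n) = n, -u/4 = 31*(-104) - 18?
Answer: 2438117/4427400 ≈ 0.55069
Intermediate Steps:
u = 12968 (u = -4*(31*(-104) - 18) = -4*(-3224 - 18) = -4*(-3242) = 12968)
v(n) = 1 - n/4
K = 6129 (K = 6141 - 12 = 6129)
(u + v(-55/(-47)))/(17421 + K) = (12968 + (1 - (-55)/(4*(-47))))/(17421 + 6129) = (12968 + (1 - (-55)*(-1)/(4*47)))/23550 = (12968 + (1 - 1/4*55/47))*(1/23550) = (12968 + (1 - 55/188))*(1/23550) = (12968 + 133/188)*(1/23550) = (2438117/188)*(1/23550) = 2438117/4427400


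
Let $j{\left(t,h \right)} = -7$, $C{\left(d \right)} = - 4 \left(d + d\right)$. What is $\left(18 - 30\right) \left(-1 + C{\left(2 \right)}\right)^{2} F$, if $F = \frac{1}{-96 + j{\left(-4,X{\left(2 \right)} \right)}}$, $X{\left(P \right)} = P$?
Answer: $\frac{3468}{103} \approx 33.67$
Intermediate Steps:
$C{\left(d \right)} = - 8 d$ ($C{\left(d \right)} = - 4 \cdot 2 d = - 8 d$)
$F = - \frac{1}{103}$ ($F = \frac{1}{-96 - 7} = \frac{1}{-103} = - \frac{1}{103} \approx -0.0097087$)
$\left(18 - 30\right) \left(-1 + C{\left(2 \right)}\right)^{2} F = \left(18 - 30\right) \left(-1 - 16\right)^{2} \left(- \frac{1}{103}\right) = - 12 \left(-17\right)^{2} \left(- \frac{1}{103}\right) = \left(-12\right) 289 \left(- \frac{1}{103}\right) = \left(-3468\right) \left(- \frac{1}{103}\right) = \frac{3468}{103}$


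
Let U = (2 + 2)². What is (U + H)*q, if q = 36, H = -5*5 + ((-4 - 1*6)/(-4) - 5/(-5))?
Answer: -198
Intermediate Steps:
H = -43/2 (H = -25 + ((-4 - 6)*(-¼) - 5*(-⅕)) = -25 + (-10*(-¼) + 1) = -25 + (5/2 + 1) = -25 + 7/2 = -43/2 ≈ -21.500)
U = 16 (U = 4² = 16)
(U + H)*q = (16 - 43/2)*36 = -11/2*36 = -198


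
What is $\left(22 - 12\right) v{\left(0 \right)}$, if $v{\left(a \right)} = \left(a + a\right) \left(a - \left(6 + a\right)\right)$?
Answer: $0$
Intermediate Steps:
$v{\left(a \right)} = - 12 a$ ($v{\left(a \right)} = 2 a \left(-6\right) = - 12 a$)
$\left(22 - 12\right) v{\left(0 \right)} = \left(22 - 12\right) \left(\left(-12\right) 0\right) = 10 \cdot 0 = 0$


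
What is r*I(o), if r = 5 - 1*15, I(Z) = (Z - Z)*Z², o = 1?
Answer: 0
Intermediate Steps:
I(Z) = 0 (I(Z) = 0*Z² = 0)
r = -10 (r = 5 - 15 = -10)
r*I(o) = -10*0 = 0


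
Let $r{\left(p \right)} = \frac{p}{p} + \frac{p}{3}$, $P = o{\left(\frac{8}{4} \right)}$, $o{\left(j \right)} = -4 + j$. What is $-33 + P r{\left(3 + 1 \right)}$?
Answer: $- \frac{113}{3} \approx -37.667$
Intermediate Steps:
$P = -2$ ($P = -4 + \frac{8}{4} = -4 + 8 \cdot \frac{1}{4} = -4 + 2 = -2$)
$r{\left(p \right)} = 1 + \frac{p}{3}$ ($r{\left(p \right)} = 1 + p \frac{1}{3} = 1 + \frac{p}{3}$)
$-33 + P r{\left(3 + 1 \right)} = -33 - 2 \left(1 + \frac{3 + 1}{3}\right) = -33 - 2 \left(1 + \frac{1}{3} \cdot 4\right) = -33 - 2 \left(1 + \frac{4}{3}\right) = -33 - \frac{14}{3} = - \frac{113}{3}$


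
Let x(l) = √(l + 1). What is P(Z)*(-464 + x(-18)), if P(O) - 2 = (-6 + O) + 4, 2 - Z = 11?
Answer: 4176 - 9*I*√17 ≈ 4176.0 - 37.108*I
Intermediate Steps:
Z = -9 (Z = 2 - 1*11 = 2 - 11 = -9)
P(O) = O (P(O) = 2 + ((-6 + O) + 4) = 2 + (-2 + O) = O)
x(l) = √(1 + l)
P(Z)*(-464 + x(-18)) = -9*(-464 + √(1 - 18)) = -9*(-464 + √(-17)) = -9*(-464 + I*√17) = 4176 - 9*I*√17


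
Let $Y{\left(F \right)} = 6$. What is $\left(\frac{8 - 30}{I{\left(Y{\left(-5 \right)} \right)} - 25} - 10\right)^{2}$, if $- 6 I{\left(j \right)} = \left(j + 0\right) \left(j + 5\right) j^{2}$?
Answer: $\frac{17539344}{177241} \approx 98.958$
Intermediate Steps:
$I{\left(j \right)} = - \frac{j^{3} \left(5 + j\right)}{6}$ ($I{\left(j \right)} = - \frac{\left(j + 0\right) \left(j + 5\right) j^{2}}{6} = - \frac{j \left(5 + j\right) j^{2}}{6} = - \frac{j^{3} \left(5 + j\right)}{6}$)
$\left(\frac{8 - 30}{I{\left(Y{\left(-5 \right)} \right)} - 25} - 10\right)^{2} = \left(\frac{8 - 30}{\frac{6^{3} \left(-5 - 6\right)}{6} - 25} - 10\right)^{2} = \left(- \frac{22}{\frac{1}{6} \cdot 216 \left(-5 - 6\right) - 25} - 10\right)^{2} = \left(- \frac{22}{\frac{1}{6} \cdot 216 \left(-11\right) - 25} - 10\right)^{2} = \left(- \frac{22}{-396 - 25} - 10\right)^{2} = \left(- \frac{22}{-421} - 10\right)^{2} = \left(\left(-22\right) \left(- \frac{1}{421}\right) - 10\right)^{2} = \left(\frac{22}{421} - 10\right)^{2} = \left(- \frac{4188}{421}\right)^{2} = \frac{17539344}{177241}$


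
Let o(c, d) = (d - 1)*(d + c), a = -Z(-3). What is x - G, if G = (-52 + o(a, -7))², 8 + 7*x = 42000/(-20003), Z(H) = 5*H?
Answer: -1884324600/140021 ≈ -13457.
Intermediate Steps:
x = -202024/140021 (x = -8/7 + (42000/(-20003))/7 = -8/7 + (42000*(-1/20003))/7 = -8/7 + (⅐)*(-42000/20003) = -8/7 - 6000/20003 = -202024/140021 ≈ -1.4428)
a = 15 (a = -5*(-3) = -1*(-15) = 15)
o(c, d) = (-1 + d)*(c + d)
G = 13456 (G = (-52 + ((-7)² - 1*15 - 1*(-7) + 15*(-7)))² = (-52 + (49 - 15 + 7 - 105))² = (-52 - 64)² = (-116)² = 13456)
x - G = -202024/140021 - 1*13456 = -202024/140021 - 13456 = -1884324600/140021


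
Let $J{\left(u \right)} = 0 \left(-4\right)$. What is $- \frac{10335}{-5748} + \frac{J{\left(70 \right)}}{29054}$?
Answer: $\frac{3445}{1916} \approx 1.798$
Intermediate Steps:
$J{\left(u \right)} = 0$
$- \frac{10335}{-5748} + \frac{J{\left(70 \right)}}{29054} = - \frac{10335}{-5748} + \frac{0}{29054} = \left(-10335\right) \left(- \frac{1}{5748}\right) + 0 \cdot \frac{1}{29054} = \frac{3445}{1916} + 0 = \frac{3445}{1916}$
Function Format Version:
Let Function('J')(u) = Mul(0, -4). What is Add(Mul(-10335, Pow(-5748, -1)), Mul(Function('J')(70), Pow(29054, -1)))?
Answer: Rational(3445, 1916) ≈ 1.7980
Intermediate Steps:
Function('J')(u) = 0
Add(Mul(-10335, Pow(-5748, -1)), Mul(Function('J')(70), Pow(29054, -1))) = Add(Mul(-10335, Pow(-5748, -1)), Mul(0, Pow(29054, -1))) = Add(Mul(-10335, Rational(-1, 5748)), Mul(0, Rational(1, 29054))) = Add(Rational(3445, 1916), 0) = Rational(3445, 1916)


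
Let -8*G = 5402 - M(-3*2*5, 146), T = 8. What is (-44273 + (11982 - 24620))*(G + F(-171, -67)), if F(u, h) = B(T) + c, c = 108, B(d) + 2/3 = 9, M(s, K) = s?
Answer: 96065768/3 ≈ 3.2022e+7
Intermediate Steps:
B(d) = 25/3 (B(d) = -⅔ + 9 = 25/3)
F(u, h) = 349/3 (F(u, h) = 25/3 + 108 = 349/3)
G = -679 (G = -(5402 - (-3*2)*5)/8 = -(5402 - (-6)*5)/8 = -(5402 - 1*(-30))/8 = -(5402 + 30)/8 = -⅛*5432 = -679)
(-44273 + (11982 - 24620))*(G + F(-171, -67)) = (-44273 + (11982 - 24620))*(-679 + 349/3) = (-44273 - 12638)*(-1688/3) = -56911*(-1688/3) = 96065768/3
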